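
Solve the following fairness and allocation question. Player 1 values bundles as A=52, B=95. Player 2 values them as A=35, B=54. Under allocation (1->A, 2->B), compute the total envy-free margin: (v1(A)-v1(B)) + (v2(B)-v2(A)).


Step 1: Player 1's margin = v1(A) - v1(B) = 52 - 95 = -43
Step 2: Player 2's margin = v2(B) - v2(A) = 54 - 35 = 19
Step 3: Total margin = -43 + 19 = -24

-24


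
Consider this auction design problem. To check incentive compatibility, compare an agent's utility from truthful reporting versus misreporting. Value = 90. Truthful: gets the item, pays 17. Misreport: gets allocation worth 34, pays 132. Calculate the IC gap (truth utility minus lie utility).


Step 1: U(truth) = value - payment = 90 - 17 = 73
Step 2: U(lie) = allocation - payment = 34 - 132 = -98
Step 3: IC gap = 73 - (-98) = 171

171


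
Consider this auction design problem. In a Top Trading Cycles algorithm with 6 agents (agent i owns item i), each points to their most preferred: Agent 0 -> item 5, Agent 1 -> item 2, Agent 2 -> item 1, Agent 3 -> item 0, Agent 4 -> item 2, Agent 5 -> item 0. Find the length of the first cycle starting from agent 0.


Step 1: Trace the pointer graph from agent 0: 0 -> 5 -> 0
Step 2: A cycle is detected when we revisit agent 0
Step 3: The cycle is: 0 -> 5 -> 0
Step 4: Cycle length = 2

2


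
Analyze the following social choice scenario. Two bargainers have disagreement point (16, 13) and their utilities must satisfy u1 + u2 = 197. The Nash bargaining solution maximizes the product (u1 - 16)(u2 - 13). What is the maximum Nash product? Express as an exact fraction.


Step 1: The Nash solution splits surplus symmetrically above the disagreement point
Step 2: u1 = (total + d1 - d2)/2 = (197 + 16 - 13)/2 = 100
Step 3: u2 = (total - d1 + d2)/2 = (197 - 16 + 13)/2 = 97
Step 4: Nash product = (100 - 16) * (97 - 13)
Step 5: = 84 * 84 = 7056

7056


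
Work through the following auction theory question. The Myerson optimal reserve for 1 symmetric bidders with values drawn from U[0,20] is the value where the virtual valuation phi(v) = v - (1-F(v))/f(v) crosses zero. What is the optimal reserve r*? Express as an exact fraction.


Step 1: For U[0,20], F(v) = v/20 and f(v) = 1/20
Step 2: phi(v) = v - (1 - v/20)/(1/20) = v - (20 - v) = 2v - 20
Step 3: Set phi(r*) = 0: 2r* - 20 = 0
Step 4: r* = 20/2 = 10 (the number of bidders n = 1 does not enter)

10


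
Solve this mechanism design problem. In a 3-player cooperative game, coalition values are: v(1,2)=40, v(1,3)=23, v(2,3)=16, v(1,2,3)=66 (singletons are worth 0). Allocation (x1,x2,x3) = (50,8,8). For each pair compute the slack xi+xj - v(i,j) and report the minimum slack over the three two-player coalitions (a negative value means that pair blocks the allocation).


Step 1: Slack for coalition (1,2): x1+x2 - v12 = 58 - 40 = 18
Step 2: Slack for coalition (1,3): x1+x3 - v13 = 58 - 23 = 35
Step 3: Slack for coalition (2,3): x2+x3 - v23 = 16 - 16 = 0
Step 4: Minimum slack = min(18, 35, 0) = 0, attained by (2,3); no pair can gain by deviating, so the allocation is in the core

0


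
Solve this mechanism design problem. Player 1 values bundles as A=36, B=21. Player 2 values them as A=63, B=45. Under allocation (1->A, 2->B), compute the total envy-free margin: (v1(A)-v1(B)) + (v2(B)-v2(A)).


Step 1: Player 1's margin = v1(A) - v1(B) = 36 - 21 = 15
Step 2: Player 2's margin = v2(B) - v2(A) = 45 - 63 = -18
Step 3: Total margin = 15 + -18 = -3

-3


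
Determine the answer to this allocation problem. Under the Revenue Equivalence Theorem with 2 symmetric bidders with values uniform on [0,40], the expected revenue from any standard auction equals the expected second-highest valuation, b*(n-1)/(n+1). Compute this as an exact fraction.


Step 1: By Revenue Equivalence, expected revenue = b*(n-1)/(n+1)
Step 2: Substituting n = 2, b = 40
Step 3: Revenue = 40*(2-1)/(2+1) = 40*1/3
Step 4: Revenue = 40/3

40/3


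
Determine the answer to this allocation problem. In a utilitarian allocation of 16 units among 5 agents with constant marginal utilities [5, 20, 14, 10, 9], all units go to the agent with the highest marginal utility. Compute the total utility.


Step 1: The marginal utilities are [5, 20, 14, 10, 9]
Step 2: The highest marginal utility is 20
Step 3: All 16 units go to that agent
Step 4: Total utility = 20 * 16 = 320

320


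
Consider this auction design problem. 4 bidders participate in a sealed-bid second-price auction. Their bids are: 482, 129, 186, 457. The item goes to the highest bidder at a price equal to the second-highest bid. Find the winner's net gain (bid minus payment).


Step 1: Sort bids in descending order: 482, 457, 186, 129
Step 2: The winning bid is the highest: 482
Step 3: The payment equals the second-highest bid: 457
Step 4: Surplus = winner's bid - payment = 482 - 457 = 25

25


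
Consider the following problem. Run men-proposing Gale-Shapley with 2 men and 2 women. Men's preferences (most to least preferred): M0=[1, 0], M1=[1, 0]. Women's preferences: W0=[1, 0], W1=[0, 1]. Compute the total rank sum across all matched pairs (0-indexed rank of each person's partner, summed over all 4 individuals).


Step 1: Run Gale-Shapley (men propose, women hold best offer):
  M0 proposes to W1; she accepts
  M1 proposes to W1; rejected
  M1 proposes to W0; she accepts
Step 2: Final matching: W0-M1, W1-M0
Step 3: 0-indexed ranks (man's rank of his match, then woman's): 1 + 0 + 0 + 0
Step 4: Total rank sum = 1

1


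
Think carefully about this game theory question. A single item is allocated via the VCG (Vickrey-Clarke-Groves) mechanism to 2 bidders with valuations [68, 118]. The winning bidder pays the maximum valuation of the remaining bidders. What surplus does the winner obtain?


Step 1: The winner is the agent with the highest value: agent 1 with value 118
Step 2: Values of other agents: [68]
Step 3: VCG payment = max of others' values = 68
Step 4: Surplus = 118 - 68 = 50

50


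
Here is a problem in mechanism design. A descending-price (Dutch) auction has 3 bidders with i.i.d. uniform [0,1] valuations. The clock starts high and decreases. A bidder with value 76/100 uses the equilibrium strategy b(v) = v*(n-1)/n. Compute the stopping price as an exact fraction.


Step 1: Dutch auctions are strategically equivalent to first-price auctions
Step 2: The equilibrium bid is b(v) = v*(n-1)/n
Step 3: b = 19/25 * 2/3
Step 4: b = 38/75

38/75


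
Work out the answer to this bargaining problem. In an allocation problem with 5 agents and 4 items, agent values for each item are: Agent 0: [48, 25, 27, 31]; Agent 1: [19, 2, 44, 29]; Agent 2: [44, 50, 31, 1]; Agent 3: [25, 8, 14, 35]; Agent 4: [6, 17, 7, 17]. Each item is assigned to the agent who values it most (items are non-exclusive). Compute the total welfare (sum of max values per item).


Step 1: For each item, find the maximum value among all agents.
Step 2: Item 0 -> Agent 0 (value 48)
Step 3: Item 1 -> Agent 2 (value 50)
Step 4: Item 2 -> Agent 1 (value 44)
Step 5: Item 3 -> Agent 3 (value 35)
Step 6: Total welfare = 48 + 50 + 44 + 35 = 177

177


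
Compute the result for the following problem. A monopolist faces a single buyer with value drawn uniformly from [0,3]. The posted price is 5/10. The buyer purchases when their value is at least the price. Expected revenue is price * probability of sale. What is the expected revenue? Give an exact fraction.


Step 1: Posted price r = 1/2, value support [0,3]
Step 2: P(v >= r) = (3 - 1/2)/3 = 5/6
Step 3: Expected revenue = r * P(v >= r) = 1/2 * 5/6
Step 4: Revenue = 5/12

5/12


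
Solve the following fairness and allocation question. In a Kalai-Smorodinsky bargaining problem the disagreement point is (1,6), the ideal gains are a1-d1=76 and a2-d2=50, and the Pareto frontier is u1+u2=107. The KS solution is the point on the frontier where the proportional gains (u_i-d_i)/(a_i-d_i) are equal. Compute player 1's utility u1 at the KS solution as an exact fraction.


Step 1: At the KS point, (u1-d1)/r1 = (u2-d2)/r2 = t and u1+u2 = 107
Step 2: u1 = d1 + r1*t and u2 = d2 + r2*t, so (d1 + r1*t) + (d2 + r2*t) = 107
Step 3: t = (107 - 1 - 6)/(76 + 50) = 100/126 = 50/63
Step 4: u1 = d1 + r1*t = 1 + 76 * 50/63 = 3863/63
Step 5: (Check: u2 = d2 + r2*t = 2878/63; u1+u2 = 3863/63 + 2878/63 = 107, on the frontier.)

3863/63


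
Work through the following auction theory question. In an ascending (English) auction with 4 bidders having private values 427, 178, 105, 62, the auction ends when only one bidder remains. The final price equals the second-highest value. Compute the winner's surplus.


Step 1: Identify the highest value: 427
Step 2: Identify the second-highest value: 178
Step 3: The final price = second-highest value = 178
Step 4: Surplus = 427 - 178 = 249

249


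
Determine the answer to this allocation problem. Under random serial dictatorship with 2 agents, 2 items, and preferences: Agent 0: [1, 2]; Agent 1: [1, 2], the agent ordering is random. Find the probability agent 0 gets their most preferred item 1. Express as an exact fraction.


Step 1: Agent 0 wants item 1
Step 2: There are 2 possible orderings of agents
Step 3: In 1 orderings, agent 0 gets item 1
Step 4: Probability = 1/2

1/2


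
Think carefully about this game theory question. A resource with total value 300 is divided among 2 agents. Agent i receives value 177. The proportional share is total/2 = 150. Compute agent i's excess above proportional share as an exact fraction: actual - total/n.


Step 1: Proportional share = 300/2 = 150
Step 2: Agent's actual allocation = 177
Step 3: Excess = 177 - 150 = 27

27


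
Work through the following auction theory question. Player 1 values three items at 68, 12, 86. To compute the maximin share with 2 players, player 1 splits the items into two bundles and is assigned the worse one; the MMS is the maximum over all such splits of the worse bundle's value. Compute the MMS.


Step 1: Item values = 68, 12, 86
Step 2: Enumerate all 2-bundle partitions and take the smaller bundle:
  Partition 1: {68} vs {12,86} -> bundles 68, 98; min = 68
  Partition 2: {12} vs {68,86} -> bundles 12, 154; min = 12
  Partition 3: {86} vs {68,12} -> bundles 86, 80; min = 80
Step 3: MMS = max(68, 12, 80) = 80

80


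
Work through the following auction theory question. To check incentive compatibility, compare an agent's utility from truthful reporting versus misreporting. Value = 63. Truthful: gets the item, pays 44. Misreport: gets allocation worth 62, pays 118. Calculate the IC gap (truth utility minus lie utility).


Step 1: U(truth) = value - payment = 63 - 44 = 19
Step 2: U(lie) = allocation - payment = 62 - 118 = -56
Step 3: IC gap = 19 - (-56) = 75

75


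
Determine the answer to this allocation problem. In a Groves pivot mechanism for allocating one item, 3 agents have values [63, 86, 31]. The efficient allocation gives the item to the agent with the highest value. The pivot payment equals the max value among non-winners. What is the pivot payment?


Step 1: The efficient winner is agent 1 with value 86
Step 2: Other agents' values: [63, 31]
Step 3: Pivot payment = max(others) = 63
Step 4: The winner pays 63

63


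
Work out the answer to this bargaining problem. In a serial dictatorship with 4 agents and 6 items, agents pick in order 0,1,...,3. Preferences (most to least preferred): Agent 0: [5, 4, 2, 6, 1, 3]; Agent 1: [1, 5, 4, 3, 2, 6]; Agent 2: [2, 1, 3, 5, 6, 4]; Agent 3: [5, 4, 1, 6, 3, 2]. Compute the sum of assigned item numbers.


Step 1: Agent 0 picks item 5
Step 2: Agent 1 picks item 1
Step 3: Agent 2 picks item 2
Step 4: Agent 3 picks item 4
Step 5: Sum = 5 + 1 + 2 + 4 = 12

12


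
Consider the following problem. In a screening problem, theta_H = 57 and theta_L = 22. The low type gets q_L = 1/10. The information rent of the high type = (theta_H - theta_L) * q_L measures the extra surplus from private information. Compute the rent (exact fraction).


Step 1: theta_H - theta_L = 57 - 22 = 35
Step 2: Information rent = (theta_H - theta_L) * q_L
Step 3: = 35 * 1/10
Step 4: = 7/2

7/2


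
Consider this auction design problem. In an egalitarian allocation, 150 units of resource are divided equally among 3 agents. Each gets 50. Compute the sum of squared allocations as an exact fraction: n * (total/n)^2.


Step 1: Each agent's share = 150/3 = 50
Step 2: Square of each share = (50)^2 = 2500
Step 3: Sum of squares = 3 * 2500 = 7500

7500


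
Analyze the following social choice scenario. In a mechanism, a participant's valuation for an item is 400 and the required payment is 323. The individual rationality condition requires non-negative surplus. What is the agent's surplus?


Step 1: Surplus = value - payment = 400 - 323 = 77
Step 2: IR is satisfied (surplus >= 0)

77


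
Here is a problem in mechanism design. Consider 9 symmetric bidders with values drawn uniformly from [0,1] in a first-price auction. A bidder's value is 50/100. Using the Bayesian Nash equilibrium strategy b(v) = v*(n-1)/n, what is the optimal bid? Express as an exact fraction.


Step 1: The symmetric BNE bidding function is b(v) = v * (n-1) / n
Step 2: Substitute v = 1/2 and n = 9
Step 3: b = 1/2 * 8/9
Step 4: b = 4/9

4/9


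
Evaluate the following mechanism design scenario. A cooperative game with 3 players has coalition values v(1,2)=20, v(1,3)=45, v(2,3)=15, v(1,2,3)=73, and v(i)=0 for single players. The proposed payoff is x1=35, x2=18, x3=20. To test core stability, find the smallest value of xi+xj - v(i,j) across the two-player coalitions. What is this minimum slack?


Step 1: Slack for coalition (1,2): x1+x2 - v12 = 53 - 20 = 33
Step 2: Slack for coalition (1,3): x1+x3 - v13 = 55 - 45 = 10
Step 3: Slack for coalition (2,3): x2+x3 - v23 = 38 - 15 = 23
Step 4: Minimum slack = min(33, 10, 23) = 10, attained by (1,3); no pair can gain by deviating, so the allocation is in the core

10


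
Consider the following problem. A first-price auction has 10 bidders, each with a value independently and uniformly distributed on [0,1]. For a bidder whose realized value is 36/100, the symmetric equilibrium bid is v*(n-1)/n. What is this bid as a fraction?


Step 1: The symmetric BNE bidding function is b(v) = v * (n-1) / n
Step 2: Substitute v = 9/25 and n = 10
Step 3: b = 9/25 * 9/10
Step 4: b = 81/250

81/250


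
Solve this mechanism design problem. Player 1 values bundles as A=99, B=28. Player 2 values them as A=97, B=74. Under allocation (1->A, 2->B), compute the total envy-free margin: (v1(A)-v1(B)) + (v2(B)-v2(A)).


Step 1: Player 1's margin = v1(A) - v1(B) = 99 - 28 = 71
Step 2: Player 2's margin = v2(B) - v2(A) = 74 - 97 = -23
Step 3: Total margin = 71 + -23 = 48

48


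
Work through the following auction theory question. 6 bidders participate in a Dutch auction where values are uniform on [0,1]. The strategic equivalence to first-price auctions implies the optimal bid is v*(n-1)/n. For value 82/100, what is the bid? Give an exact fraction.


Step 1: Dutch auctions are strategically equivalent to first-price auctions
Step 2: The equilibrium bid is b(v) = v*(n-1)/n
Step 3: b = 41/50 * 5/6
Step 4: b = 41/60

41/60


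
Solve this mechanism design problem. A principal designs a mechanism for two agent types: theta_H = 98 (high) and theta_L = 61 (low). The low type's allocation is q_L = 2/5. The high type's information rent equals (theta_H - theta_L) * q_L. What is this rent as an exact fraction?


Step 1: theta_H - theta_L = 98 - 61 = 37
Step 2: Information rent = (theta_H - theta_L) * q_L
Step 3: = 37 * 2/5
Step 4: = 74/5

74/5


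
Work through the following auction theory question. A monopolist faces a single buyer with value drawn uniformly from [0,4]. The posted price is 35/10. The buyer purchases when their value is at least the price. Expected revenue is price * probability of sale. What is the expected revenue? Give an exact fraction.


Step 1: Posted price r = 7/2, value support [0,4]
Step 2: P(v >= r) = (4 - 7/2)/4 = 1/8
Step 3: Expected revenue = r * P(v >= r) = 7/2 * 1/8
Step 4: Revenue = 7/16

7/16


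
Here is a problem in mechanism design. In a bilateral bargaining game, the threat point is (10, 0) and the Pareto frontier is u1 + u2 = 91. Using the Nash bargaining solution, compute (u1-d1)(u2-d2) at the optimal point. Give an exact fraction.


Step 1: The Nash solution splits surplus symmetrically above the disagreement point
Step 2: u1 = (total + d1 - d2)/2 = (91 + 10 - 0)/2 = 101/2
Step 3: u2 = (total - d1 + d2)/2 = (91 - 10 + 0)/2 = 81/2
Step 4: Nash product = (101/2 - 10) * (81/2 - 0)
Step 5: = 81/2 * 81/2 = 6561/4

6561/4


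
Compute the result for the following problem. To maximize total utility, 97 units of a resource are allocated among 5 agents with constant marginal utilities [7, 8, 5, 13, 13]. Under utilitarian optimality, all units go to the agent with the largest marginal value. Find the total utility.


Step 1: The marginal utilities are [7, 8, 5, 13, 13]
Step 2: The highest marginal utility is 13
Step 3: All 97 units go to that agent
Step 4: Total utility = 13 * 97 = 1261

1261


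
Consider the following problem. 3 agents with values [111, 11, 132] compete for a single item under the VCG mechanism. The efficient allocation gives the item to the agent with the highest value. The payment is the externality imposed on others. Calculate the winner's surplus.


Step 1: The winner is the agent with the highest value: agent 2 with value 132
Step 2: Values of other agents: [111, 11]
Step 3: VCG payment = max of others' values = 111
Step 4: Surplus = 132 - 111 = 21

21


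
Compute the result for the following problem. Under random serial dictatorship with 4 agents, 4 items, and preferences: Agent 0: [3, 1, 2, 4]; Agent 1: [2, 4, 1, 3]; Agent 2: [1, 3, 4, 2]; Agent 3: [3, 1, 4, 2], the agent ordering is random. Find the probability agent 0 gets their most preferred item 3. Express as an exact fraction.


Step 1: Agent 0 wants item 3
Step 2: There are 24 possible orderings of agents
Step 3: In 12 orderings, agent 0 gets item 3
Step 4: Probability = 12/24 = 1/2

1/2


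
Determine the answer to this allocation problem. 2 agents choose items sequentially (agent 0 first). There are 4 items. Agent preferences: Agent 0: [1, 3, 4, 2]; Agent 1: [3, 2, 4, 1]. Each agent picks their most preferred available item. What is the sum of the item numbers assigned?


Step 1: Agent 0 picks item 1
Step 2: Agent 1 picks item 3
Step 3: Sum = 1 + 3 = 4

4


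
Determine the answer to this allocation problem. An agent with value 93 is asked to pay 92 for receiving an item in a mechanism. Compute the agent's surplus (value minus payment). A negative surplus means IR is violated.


Step 1: Surplus = value - payment = 93 - 92 = 1
Step 2: IR is satisfied (surplus >= 0)

1


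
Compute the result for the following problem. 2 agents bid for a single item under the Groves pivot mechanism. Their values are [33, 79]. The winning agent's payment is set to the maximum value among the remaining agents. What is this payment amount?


Step 1: The efficient winner is agent 1 with value 79
Step 2: Other agents' values: [33]
Step 3: Pivot payment = max(others) = 33
Step 4: The winner pays 33

33


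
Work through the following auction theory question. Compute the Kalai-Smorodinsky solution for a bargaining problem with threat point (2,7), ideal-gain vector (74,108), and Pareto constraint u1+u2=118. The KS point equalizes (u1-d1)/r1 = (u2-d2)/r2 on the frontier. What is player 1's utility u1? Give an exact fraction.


Step 1: At the KS point, (u1-d1)/r1 = (u2-d2)/r2 = t and u1+u2 = 118
Step 2: u1 = d1 + r1*t and u2 = d2 + r2*t, so (d1 + r1*t) + (d2 + r2*t) = 118
Step 3: t = (118 - 2 - 7)/(74 + 108) = 109/182
Step 4: u1 = d1 + r1*t = 2 + 74 * 109/182 = 4215/91
Step 5: (Check: u2 = d2 + r2*t = 6523/91; u1+u2 = 4215/91 + 6523/91 = 118, on the frontier.)

4215/91


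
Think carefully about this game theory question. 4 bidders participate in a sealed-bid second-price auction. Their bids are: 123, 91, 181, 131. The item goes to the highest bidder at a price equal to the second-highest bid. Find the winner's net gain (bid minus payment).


Step 1: Sort bids in descending order: 181, 131, 123, 91
Step 2: The winning bid is the highest: 181
Step 3: The payment equals the second-highest bid: 131
Step 4: Surplus = winner's bid - payment = 181 - 131 = 50

50


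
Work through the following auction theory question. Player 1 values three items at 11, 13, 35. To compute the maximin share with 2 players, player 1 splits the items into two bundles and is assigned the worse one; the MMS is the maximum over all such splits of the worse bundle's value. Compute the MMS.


Step 1: Item values = 11, 13, 35
Step 2: Enumerate all 2-bundle partitions and take the smaller bundle:
  Partition 1: {11} vs {13,35} -> bundles 11, 48; min = 11
  Partition 2: {13} vs {11,35} -> bundles 13, 46; min = 13
  Partition 3: {35} vs {11,13} -> bundles 35, 24; min = 24
Step 3: MMS = max(11, 13, 24) = 24

24


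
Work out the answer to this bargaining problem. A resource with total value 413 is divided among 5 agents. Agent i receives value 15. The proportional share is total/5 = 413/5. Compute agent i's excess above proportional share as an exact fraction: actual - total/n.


Step 1: Proportional share = 413/5
Step 2: Agent's actual allocation = 15
Step 3: Excess = 15 - 413/5 = -338/5

-338/5


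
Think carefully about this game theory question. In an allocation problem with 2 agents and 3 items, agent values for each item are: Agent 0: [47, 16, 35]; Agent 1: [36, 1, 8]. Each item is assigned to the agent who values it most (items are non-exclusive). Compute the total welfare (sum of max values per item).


Step 1: For each item, find the maximum value among all agents.
Step 2: Item 0 -> Agent 0 (value 47)
Step 3: Item 1 -> Agent 0 (value 16)
Step 4: Item 2 -> Agent 0 (value 35)
Step 5: Total welfare = 47 + 16 + 35 = 98

98


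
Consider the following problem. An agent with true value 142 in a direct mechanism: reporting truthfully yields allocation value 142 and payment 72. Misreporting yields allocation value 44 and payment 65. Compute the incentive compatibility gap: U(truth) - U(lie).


Step 1: U(truth) = value - payment = 142 - 72 = 70
Step 2: U(lie) = allocation - payment = 44 - 65 = -21
Step 3: IC gap = 70 - (-21) = 91

91


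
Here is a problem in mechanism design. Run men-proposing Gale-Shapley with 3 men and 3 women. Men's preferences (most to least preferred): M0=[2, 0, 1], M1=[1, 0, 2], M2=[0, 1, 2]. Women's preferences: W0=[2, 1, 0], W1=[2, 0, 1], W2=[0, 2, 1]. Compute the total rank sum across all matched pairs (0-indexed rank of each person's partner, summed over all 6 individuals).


Step 1: Run Gale-Shapley (men propose, women hold best offer):
  M0 proposes to W2; she accepts
  M1 proposes to W1; she accepts
  M2 proposes to W0; she accepts
Step 2: Final matching: W0-M2, W1-M1, W2-M0
Step 3: 0-indexed ranks (man's rank of his match, then woman's): 0 + 0 + 0 + 2 + 0 + 0
Step 4: Total rank sum = 2

2


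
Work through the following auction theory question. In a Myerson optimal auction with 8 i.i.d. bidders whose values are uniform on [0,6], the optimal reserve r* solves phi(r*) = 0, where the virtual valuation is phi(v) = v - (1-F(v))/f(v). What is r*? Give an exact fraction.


Step 1: For U[0,6], F(v) = v/6 and f(v) = 1/6
Step 2: phi(v) = v - (1 - v/6)/(1/6) = v - (6 - v) = 2v - 6
Step 3: Set phi(r*) = 0: 2r* - 6 = 0
Step 4: r* = 6/2 = 3 (the number of bidders n = 8 does not enter)

3


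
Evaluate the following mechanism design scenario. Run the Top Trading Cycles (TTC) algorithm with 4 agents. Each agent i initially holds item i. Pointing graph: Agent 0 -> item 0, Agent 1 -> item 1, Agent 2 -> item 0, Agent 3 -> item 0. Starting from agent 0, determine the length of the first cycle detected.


Step 1: Trace the pointer graph from agent 0: 0 -> 0
Step 2: A cycle is detected when we revisit agent 0
Step 3: The cycle is: 0 -> 0
Step 4: Cycle length = 1

1


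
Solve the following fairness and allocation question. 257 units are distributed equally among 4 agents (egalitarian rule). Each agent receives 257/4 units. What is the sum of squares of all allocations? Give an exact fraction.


Step 1: Each agent's share = 257/4
Step 2: Square of each share = (257/4)^2 = 66049/16
Step 3: Sum of squares = 4 * 66049/16 = 66049/4

66049/4


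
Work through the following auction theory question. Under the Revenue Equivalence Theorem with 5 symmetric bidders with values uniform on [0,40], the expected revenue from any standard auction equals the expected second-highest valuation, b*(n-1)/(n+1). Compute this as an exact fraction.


Step 1: By Revenue Equivalence, expected revenue = b*(n-1)/(n+1)
Step 2: Substituting n = 5, b = 40
Step 3: Revenue = 40*(5-1)/(5+1) = 40*4/6
Step 4: Revenue = 160/6 = 80/3

80/3


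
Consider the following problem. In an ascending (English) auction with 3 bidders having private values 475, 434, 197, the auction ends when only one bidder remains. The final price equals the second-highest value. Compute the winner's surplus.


Step 1: Identify the highest value: 475
Step 2: Identify the second-highest value: 434
Step 3: The final price = second-highest value = 434
Step 4: Surplus = 475 - 434 = 41

41


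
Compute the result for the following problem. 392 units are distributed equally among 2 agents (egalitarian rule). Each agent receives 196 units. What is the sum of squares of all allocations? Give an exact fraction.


Step 1: Each agent's share = 392/2 = 196
Step 2: Square of each share = (196)^2 = 38416
Step 3: Sum of squares = 2 * 38416 = 76832

76832


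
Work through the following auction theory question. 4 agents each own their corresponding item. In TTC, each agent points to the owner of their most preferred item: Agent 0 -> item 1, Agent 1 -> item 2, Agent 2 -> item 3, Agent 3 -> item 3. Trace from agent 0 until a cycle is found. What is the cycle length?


Step 1: Trace the pointer graph from agent 0: 0 -> 1 -> 2 -> 3 -> 3
Step 2: A cycle is detected when we revisit agent 3
Step 3: The cycle is: 3 -> 3
Step 4: Cycle length = 1

1


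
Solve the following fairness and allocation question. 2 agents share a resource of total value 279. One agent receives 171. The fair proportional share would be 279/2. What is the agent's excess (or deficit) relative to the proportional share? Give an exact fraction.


Step 1: Proportional share = 279/2
Step 2: Agent's actual allocation = 171
Step 3: Excess = 171 - 279/2 = 63/2

63/2


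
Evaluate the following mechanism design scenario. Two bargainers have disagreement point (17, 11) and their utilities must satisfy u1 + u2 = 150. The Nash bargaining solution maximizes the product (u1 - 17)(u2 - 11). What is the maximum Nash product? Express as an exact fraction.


Step 1: The Nash solution splits surplus symmetrically above the disagreement point
Step 2: u1 = (total + d1 - d2)/2 = (150 + 17 - 11)/2 = 78
Step 3: u2 = (total - d1 + d2)/2 = (150 - 17 + 11)/2 = 72
Step 4: Nash product = (78 - 17) * (72 - 11)
Step 5: = 61 * 61 = 3721

3721


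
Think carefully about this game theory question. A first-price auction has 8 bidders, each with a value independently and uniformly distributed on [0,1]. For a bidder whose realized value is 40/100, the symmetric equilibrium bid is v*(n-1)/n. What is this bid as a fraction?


Step 1: The symmetric BNE bidding function is b(v) = v * (n-1) / n
Step 2: Substitute v = 2/5 and n = 8
Step 3: b = 2/5 * 7/8
Step 4: b = 7/20

7/20


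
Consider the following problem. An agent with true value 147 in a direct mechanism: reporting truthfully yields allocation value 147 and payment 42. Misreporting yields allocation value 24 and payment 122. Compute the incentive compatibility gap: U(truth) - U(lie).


Step 1: U(truth) = value - payment = 147 - 42 = 105
Step 2: U(lie) = allocation - payment = 24 - 122 = -98
Step 3: IC gap = 105 - (-98) = 203

203


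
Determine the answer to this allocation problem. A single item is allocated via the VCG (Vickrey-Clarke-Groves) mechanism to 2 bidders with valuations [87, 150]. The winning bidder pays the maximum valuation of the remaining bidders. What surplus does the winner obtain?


Step 1: The winner is the agent with the highest value: agent 1 with value 150
Step 2: Values of other agents: [87]
Step 3: VCG payment = max of others' values = 87
Step 4: Surplus = 150 - 87 = 63

63


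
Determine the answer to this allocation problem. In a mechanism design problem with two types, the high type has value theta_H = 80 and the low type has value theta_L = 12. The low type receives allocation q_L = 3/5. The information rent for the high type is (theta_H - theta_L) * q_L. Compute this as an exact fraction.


Step 1: theta_H - theta_L = 80 - 12 = 68
Step 2: Information rent = (theta_H - theta_L) * q_L
Step 3: = 68 * 3/5
Step 4: = 204/5

204/5


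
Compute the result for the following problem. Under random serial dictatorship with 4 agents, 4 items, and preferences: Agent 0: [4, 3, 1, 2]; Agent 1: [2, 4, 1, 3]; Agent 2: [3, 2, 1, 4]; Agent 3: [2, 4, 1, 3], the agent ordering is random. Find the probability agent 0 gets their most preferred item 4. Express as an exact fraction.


Step 1: Agent 0 wants item 4
Step 2: There are 24 possible orderings of agents
Step 3: In 16 orderings, agent 0 gets item 4
Step 4: Probability = 16/24 = 2/3

2/3


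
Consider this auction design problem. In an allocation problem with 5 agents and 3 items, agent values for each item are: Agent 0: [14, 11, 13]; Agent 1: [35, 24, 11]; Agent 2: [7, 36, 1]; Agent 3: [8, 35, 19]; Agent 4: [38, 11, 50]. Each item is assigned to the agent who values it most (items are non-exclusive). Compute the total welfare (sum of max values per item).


Step 1: For each item, find the maximum value among all agents.
Step 2: Item 0 -> Agent 4 (value 38)
Step 3: Item 1 -> Agent 2 (value 36)
Step 4: Item 2 -> Agent 4 (value 50)
Step 5: Total welfare = 38 + 36 + 50 = 124

124


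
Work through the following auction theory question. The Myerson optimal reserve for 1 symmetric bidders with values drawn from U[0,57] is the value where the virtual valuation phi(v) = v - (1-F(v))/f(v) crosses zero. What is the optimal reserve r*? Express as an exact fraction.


Step 1: For U[0,57], F(v) = v/57 and f(v) = 1/57
Step 2: phi(v) = v - (1 - v/57)/(1/57) = v - (57 - v) = 2v - 57
Step 3: Set phi(r*) = 0: 2r* - 57 = 0
Step 4: r* = 57/2 (the number of bidders n = 1 does not enter)

57/2


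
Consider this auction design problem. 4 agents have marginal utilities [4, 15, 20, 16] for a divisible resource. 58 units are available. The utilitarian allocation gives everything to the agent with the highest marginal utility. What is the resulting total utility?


Step 1: The marginal utilities are [4, 15, 20, 16]
Step 2: The highest marginal utility is 20
Step 3: All 58 units go to that agent
Step 4: Total utility = 20 * 58 = 1160

1160


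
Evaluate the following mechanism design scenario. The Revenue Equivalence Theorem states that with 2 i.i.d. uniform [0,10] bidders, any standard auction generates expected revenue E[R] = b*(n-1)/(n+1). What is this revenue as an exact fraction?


Step 1: By Revenue Equivalence, expected revenue = b*(n-1)/(n+1)
Step 2: Substituting n = 2, b = 10
Step 3: Revenue = 10*(2-1)/(2+1) = 10*1/3
Step 4: Revenue = 10/3

10/3


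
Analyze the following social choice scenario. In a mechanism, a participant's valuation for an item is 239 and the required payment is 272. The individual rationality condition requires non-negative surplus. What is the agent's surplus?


Step 1: Surplus = value - payment = 239 - 272 = -33
Step 2: IR is violated (surplus < 0)

-33


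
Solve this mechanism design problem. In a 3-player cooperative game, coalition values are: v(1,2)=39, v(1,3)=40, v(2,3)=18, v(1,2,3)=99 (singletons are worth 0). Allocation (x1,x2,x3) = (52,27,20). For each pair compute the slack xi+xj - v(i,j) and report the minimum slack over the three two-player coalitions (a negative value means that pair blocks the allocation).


Step 1: Slack for coalition (1,2): x1+x2 - v12 = 79 - 39 = 40
Step 2: Slack for coalition (1,3): x1+x3 - v13 = 72 - 40 = 32
Step 3: Slack for coalition (2,3): x2+x3 - v23 = 47 - 18 = 29
Step 4: Minimum slack = min(40, 32, 29) = 29, attained by (2,3); no pair can gain by deviating, so the allocation is in the core

29


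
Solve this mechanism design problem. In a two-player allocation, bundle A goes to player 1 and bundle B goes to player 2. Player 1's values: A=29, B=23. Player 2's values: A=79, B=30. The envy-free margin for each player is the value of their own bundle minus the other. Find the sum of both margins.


Step 1: Player 1's margin = v1(A) - v1(B) = 29 - 23 = 6
Step 2: Player 2's margin = v2(B) - v2(A) = 30 - 79 = -49
Step 3: Total margin = 6 + -49 = -43

-43


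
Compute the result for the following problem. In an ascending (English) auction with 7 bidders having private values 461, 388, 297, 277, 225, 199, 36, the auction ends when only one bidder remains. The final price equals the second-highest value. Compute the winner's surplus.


Step 1: Identify the highest value: 461
Step 2: Identify the second-highest value: 388
Step 3: The final price = second-highest value = 388
Step 4: Surplus = 461 - 388 = 73

73


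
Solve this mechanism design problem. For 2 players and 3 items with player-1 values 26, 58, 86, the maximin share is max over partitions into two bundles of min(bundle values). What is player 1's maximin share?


Step 1: Item values = 26, 58, 86
Step 2: Enumerate all 2-bundle partitions and take the smaller bundle:
  Partition 1: {26} vs {58,86} -> bundles 26, 144; min = 26
  Partition 2: {58} vs {26,86} -> bundles 58, 112; min = 58
  Partition 3: {86} vs {26,58} -> bundles 86, 84; min = 84
Step 3: MMS = max(26, 58, 84) = 84

84


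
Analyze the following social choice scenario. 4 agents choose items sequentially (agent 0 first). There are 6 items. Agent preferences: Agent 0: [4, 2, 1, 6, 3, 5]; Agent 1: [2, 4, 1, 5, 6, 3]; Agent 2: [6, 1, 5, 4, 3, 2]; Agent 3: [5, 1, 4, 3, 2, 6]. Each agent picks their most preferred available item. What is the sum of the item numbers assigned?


Step 1: Agent 0 picks item 4
Step 2: Agent 1 picks item 2
Step 3: Agent 2 picks item 6
Step 4: Agent 3 picks item 5
Step 5: Sum = 4 + 2 + 6 + 5 = 17

17


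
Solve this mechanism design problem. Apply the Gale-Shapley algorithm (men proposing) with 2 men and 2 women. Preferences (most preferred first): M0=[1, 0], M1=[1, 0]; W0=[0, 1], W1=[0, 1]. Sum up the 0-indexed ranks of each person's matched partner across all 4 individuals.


Step 1: Run Gale-Shapley (men propose, women hold best offer):
  M0 proposes to W1; she accepts
  M1 proposes to W1; rejected
  M1 proposes to W0; she accepts
Step 2: Final matching: W0-M1, W1-M0
Step 3: 0-indexed ranks (man's rank of his match, then woman's): 1 + 1 + 0 + 0
Step 4: Total rank sum = 2

2


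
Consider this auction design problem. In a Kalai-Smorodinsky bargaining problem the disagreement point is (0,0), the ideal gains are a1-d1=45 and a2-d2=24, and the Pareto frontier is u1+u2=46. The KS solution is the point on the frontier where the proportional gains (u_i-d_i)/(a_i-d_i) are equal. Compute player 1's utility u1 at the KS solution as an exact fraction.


Step 1: At the KS point, (u1-d1)/r1 = (u2-d2)/r2 = t and u1+u2 = 46
Step 2: u1 = d1 + r1*t and u2 = d2 + r2*t, so (d1 + r1*t) + (d2 + r2*t) = 46
Step 3: t = (46 - 0 - 0)/(45 + 24) = 46/69 = 2/3
Step 4: u1 = d1 + r1*t = 0 + 45 * 2/3 = 30
Step 5: (Check: u2 = d2 + r2*t = 16; u1+u2 = 30 + 16 = 46, on the frontier.)

30


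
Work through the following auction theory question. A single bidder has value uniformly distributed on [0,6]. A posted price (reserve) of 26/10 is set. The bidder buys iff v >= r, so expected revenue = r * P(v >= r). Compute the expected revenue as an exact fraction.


Step 1: Posted price r = 13/5, value support [0,6]
Step 2: P(v >= r) = (6 - 13/5)/6 = 17/30
Step 3: Expected revenue = r * P(v >= r) = 13/5 * 17/30
Step 4: Revenue = 221/150

221/150


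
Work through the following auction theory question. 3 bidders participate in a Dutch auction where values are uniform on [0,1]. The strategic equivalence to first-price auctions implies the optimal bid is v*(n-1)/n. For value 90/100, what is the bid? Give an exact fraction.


Step 1: Dutch auctions are strategically equivalent to first-price auctions
Step 2: The equilibrium bid is b(v) = v*(n-1)/n
Step 3: b = 9/10 * 2/3
Step 4: b = 3/5

3/5


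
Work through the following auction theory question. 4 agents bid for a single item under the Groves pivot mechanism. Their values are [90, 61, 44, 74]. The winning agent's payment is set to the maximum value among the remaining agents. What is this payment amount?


Step 1: The efficient winner is agent 0 with value 90
Step 2: Other agents' values: [61, 44, 74]
Step 3: Pivot payment = max(others) = 74
Step 4: The winner pays 74

74


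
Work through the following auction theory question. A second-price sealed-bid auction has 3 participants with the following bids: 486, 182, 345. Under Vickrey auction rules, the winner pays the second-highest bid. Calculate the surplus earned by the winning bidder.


Step 1: Sort bids in descending order: 486, 345, 182
Step 2: The winning bid is the highest: 486
Step 3: The payment equals the second-highest bid: 345
Step 4: Surplus = winner's bid - payment = 486 - 345 = 141

141


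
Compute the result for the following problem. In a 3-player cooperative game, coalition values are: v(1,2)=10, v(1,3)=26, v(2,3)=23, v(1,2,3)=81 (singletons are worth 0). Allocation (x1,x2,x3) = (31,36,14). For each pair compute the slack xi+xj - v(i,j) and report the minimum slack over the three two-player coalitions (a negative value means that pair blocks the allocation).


Step 1: Slack for coalition (1,2): x1+x2 - v12 = 67 - 10 = 57
Step 2: Slack for coalition (1,3): x1+x3 - v13 = 45 - 26 = 19
Step 3: Slack for coalition (2,3): x2+x3 - v23 = 50 - 23 = 27
Step 4: Minimum slack = min(57, 19, 27) = 19, attained by (1,3); no pair can gain by deviating, so the allocation is in the core

19


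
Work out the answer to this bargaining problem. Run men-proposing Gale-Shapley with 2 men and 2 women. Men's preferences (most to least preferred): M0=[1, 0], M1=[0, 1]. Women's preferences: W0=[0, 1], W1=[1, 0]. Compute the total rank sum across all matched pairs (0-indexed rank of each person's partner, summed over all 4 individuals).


Step 1: Run Gale-Shapley (men propose, women hold best offer):
  M0 proposes to W1; she accepts
  M1 proposes to W0; she accepts
Step 2: Final matching: W0-M1, W1-M0
Step 3: 0-indexed ranks (man's rank of his match, then woman's): 0 + 1 + 0 + 1
Step 4: Total rank sum = 2

2


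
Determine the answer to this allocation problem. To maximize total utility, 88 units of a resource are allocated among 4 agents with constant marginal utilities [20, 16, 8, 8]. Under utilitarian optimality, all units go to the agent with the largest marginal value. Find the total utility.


Step 1: The marginal utilities are [20, 16, 8, 8]
Step 2: The highest marginal utility is 20
Step 3: All 88 units go to that agent
Step 4: Total utility = 20 * 88 = 1760

1760


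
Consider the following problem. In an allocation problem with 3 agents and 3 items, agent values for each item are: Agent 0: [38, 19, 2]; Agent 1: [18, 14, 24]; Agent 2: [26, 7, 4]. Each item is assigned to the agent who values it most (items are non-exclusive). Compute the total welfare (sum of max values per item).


Step 1: For each item, find the maximum value among all agents.
Step 2: Item 0 -> Agent 0 (value 38)
Step 3: Item 1 -> Agent 0 (value 19)
Step 4: Item 2 -> Agent 1 (value 24)
Step 5: Total welfare = 38 + 19 + 24 = 81

81


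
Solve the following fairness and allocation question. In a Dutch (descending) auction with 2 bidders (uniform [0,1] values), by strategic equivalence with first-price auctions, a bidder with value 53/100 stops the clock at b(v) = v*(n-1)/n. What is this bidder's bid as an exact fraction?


Step 1: Dutch auctions are strategically equivalent to first-price auctions
Step 2: The equilibrium bid is b(v) = v*(n-1)/n
Step 3: b = 53/100 * 1/2
Step 4: b = 53/200

53/200
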